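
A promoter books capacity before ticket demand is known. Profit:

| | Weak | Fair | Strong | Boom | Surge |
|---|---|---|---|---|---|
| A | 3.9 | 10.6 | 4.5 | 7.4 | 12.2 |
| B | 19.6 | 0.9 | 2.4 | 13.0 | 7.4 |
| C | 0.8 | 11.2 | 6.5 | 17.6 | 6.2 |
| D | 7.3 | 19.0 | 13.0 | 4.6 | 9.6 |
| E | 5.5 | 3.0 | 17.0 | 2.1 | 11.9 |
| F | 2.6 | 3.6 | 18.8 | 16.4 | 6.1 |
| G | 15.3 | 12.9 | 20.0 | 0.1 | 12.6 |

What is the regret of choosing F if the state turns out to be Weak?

17.0

Best payoff under Weak is 19.6.
Regret = 19.6 − 2.6 = 17.0.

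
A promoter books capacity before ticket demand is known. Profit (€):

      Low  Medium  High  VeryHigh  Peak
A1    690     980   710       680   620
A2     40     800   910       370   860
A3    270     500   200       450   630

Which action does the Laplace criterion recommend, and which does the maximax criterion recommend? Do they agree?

laplace → A1; maximax → A1 (agree)

Row averages: A1=736, A2=596, A3=410
Highest average = 736 → A1.
Row maxima: A1=980, A2=910, A3=630
Best best-case = 980 → A1.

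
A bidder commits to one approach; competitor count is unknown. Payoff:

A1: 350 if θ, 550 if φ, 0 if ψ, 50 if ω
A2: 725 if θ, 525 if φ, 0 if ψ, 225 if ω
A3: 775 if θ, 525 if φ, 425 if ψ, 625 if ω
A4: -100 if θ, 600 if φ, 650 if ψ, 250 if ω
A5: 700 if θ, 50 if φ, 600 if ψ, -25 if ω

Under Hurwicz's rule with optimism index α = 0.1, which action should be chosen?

A3

A1: 0.1·550 + 0.9·0 = 55
A2: 0.1·725 + 0.9·0 = 72.5
A3: 0.1·775 + 0.9·425 = 460
A4: 0.1·650 + 0.9·(-100) = -25
A5: 0.1·700 + 0.9·(-25) = 47.5
Highest Hurwicz score = 460 → A3.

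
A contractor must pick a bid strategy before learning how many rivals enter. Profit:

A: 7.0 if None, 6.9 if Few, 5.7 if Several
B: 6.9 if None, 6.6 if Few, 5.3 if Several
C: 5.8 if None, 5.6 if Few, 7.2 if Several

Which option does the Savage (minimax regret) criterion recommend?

C

Column bests: None=7.0, Few=6.9, Several=7.2.
A regrets: 0.0, 0.0, 1.5 → max 1.5
B regrets: 0.1, 0.3, 1.9 → max 1.9
C regrets: 1.2, 1.3, 0.0 → max 1.3
Smallest max regret = 1.3 → C.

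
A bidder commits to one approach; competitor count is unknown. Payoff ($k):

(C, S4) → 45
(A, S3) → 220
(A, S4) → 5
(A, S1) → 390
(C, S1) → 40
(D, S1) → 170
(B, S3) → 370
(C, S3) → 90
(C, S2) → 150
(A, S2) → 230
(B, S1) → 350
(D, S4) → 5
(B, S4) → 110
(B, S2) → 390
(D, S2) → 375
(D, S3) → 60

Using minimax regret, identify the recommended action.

B

Column bests: S1=390, S2=390, S3=370, S4=110.
A regrets: 0, 160, 150, 105 → max 160
B regrets: 40, 0, 0, 0 → max 40
C regrets: 350, 240, 280, 65 → max 350
D regrets: 220, 15, 310, 105 → max 310
Smallest max regret = 40 → B.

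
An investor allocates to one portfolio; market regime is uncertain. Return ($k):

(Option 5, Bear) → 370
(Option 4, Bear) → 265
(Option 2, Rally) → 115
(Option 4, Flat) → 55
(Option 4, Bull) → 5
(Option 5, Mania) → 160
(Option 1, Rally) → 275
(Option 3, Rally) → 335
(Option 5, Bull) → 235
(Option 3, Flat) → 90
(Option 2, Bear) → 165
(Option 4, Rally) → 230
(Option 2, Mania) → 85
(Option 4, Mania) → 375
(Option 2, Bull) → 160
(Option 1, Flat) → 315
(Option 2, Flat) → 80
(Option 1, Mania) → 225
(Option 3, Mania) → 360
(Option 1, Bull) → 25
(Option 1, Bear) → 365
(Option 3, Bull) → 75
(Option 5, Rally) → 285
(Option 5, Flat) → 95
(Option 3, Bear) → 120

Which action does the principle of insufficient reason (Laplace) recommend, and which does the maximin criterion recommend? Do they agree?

Row averages: Option 1=241, Option 2=121, Option 3=196, Option 4=186, Option 5=229
Highest average = 241 → Option 1.
Row minima: Option 1=25, Option 2=80, Option 3=75, Option 4=5, Option 5=95
Best worst-case = 95 → Option 5.

laplace → Option 1; maximin → Option 5 (disagree)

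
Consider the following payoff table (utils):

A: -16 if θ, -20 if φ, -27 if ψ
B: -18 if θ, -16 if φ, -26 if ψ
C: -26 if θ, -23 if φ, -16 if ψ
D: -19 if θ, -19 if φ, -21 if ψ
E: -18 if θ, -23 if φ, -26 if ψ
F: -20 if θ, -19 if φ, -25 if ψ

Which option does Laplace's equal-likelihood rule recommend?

Row averages: A=-21, B=-20, C=-65/3, D=-59/3, E=-67/3, F=-64/3
Highest average = -59/3 → D.

D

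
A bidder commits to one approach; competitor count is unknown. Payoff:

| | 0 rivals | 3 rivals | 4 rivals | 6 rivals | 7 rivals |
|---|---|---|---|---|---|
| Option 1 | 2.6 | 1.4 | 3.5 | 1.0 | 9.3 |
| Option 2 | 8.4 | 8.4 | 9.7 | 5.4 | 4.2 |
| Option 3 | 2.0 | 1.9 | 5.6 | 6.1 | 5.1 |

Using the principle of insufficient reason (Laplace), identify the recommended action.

Row averages: Option 1=3.56, Option 2=7.22, Option 3=4.14
Highest average = 7.22 → Option 2.

Option 2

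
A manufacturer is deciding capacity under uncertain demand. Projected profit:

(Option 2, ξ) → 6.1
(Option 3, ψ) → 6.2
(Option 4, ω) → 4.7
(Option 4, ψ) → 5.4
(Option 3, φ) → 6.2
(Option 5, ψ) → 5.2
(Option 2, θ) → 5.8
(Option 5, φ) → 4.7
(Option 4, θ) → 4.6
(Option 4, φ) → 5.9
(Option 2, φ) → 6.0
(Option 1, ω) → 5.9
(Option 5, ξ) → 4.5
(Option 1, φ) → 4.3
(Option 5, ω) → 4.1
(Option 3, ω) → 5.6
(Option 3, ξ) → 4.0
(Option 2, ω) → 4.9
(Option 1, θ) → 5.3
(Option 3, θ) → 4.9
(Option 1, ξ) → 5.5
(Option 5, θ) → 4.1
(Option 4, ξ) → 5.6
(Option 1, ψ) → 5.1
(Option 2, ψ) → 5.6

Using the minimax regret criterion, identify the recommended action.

Column bests: θ=5.8, φ=6.2, ψ=6.2, ω=5.9, ξ=6.1.
Option 1 regrets: 0.5, 1.9, 1.1, 0.0, 0.6 → max 1.9
Option 2 regrets: 0.0, 0.2, 0.6, 1.0, 0.0 → max 1.0
Option 3 regrets: 0.9, 0.0, 0.0, 0.3, 2.1 → max 2.1
Option 4 regrets: 1.2, 0.3, 0.8, 1.2, 0.5 → max 1.2
Option 5 regrets: 1.7, 1.5, 1.0, 1.8, 1.6 → max 1.8
Smallest max regret = 1.0 → Option 2.

Option 2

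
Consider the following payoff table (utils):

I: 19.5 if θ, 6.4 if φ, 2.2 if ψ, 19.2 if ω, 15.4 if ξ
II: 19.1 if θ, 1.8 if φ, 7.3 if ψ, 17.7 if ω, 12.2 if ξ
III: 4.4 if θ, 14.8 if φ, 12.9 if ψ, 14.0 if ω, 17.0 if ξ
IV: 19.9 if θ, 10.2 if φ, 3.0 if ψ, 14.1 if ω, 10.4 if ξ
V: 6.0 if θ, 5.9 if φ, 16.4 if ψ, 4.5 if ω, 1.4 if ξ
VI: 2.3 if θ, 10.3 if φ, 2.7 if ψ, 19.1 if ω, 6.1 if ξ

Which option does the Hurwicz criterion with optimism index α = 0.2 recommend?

I: 0.2·19.5 + 0.8·2.2 = 5.66
II: 0.2·19.1 + 0.8·1.8 = 5.26
III: 0.2·17.0 + 0.8·4.4 = 6.92
IV: 0.2·19.9 + 0.8·3.0 = 6.38
V: 0.2·16.4 + 0.8·1.4 = 4.4
VI: 0.2·19.1 + 0.8·2.3 = 5.66
Highest Hurwicz score = 6.92 → III.

III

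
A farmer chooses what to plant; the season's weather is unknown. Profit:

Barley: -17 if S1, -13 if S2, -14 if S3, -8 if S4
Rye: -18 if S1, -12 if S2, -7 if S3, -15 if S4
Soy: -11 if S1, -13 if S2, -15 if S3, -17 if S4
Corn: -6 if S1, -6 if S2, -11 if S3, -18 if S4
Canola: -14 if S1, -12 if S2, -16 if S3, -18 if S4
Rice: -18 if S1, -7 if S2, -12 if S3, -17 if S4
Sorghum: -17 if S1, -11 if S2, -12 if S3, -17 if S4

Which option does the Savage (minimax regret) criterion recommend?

Soy

Column bests: S1=-6, S2=-6, S3=-7, S4=-8.
Barley regrets: 11, 7, 7, 0 → max 11
Rye regrets: 12, 6, 0, 7 → max 12
Soy regrets: 5, 7, 8, 9 → max 9
Corn regrets: 0, 0, 4, 10 → max 10
Canola regrets: 8, 6, 9, 10 → max 10
Rice regrets: 12, 1, 5, 9 → max 12
Sorghum regrets: 11, 5, 5, 9 → max 11
Smallest max regret = 9 → Soy.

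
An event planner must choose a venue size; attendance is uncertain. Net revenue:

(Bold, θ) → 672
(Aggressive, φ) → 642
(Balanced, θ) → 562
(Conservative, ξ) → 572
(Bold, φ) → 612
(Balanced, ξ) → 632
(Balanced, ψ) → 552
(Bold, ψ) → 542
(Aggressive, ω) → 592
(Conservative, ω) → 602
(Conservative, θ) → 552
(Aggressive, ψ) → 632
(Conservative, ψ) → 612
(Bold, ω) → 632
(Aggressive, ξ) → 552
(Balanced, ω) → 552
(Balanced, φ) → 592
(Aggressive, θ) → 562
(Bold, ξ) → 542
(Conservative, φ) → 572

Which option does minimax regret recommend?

Column bests: θ=672, φ=642, ψ=632, ω=632, ξ=632.
Conservative regrets: 120, 70, 20, 30, 60 → max 120
Balanced regrets: 110, 50, 80, 80, 0 → max 110
Aggressive regrets: 110, 0, 0, 40, 80 → max 110
Bold regrets: 0, 30, 90, 0, 90 → max 90
Smallest max regret = 90 → Bold.

Bold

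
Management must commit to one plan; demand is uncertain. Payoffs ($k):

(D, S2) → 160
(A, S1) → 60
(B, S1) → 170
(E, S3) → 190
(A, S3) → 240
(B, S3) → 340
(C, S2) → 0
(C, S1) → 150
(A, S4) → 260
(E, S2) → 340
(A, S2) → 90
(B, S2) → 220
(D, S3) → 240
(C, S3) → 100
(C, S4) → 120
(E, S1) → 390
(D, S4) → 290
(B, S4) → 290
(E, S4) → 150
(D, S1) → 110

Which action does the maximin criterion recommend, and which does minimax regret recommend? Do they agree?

Row minima: A=60, B=170, C=0, D=110, E=150
Best worst-case = 170 → B.
Column bests: S1=390, S2=340, S3=340, S4=290.
A regrets: 330, 250, 100, 30 → max 330
B regrets: 220, 120, 0, 0 → max 220
C regrets: 240, 340, 240, 170 → max 340
D regrets: 280, 180, 100, 0 → max 280
E regrets: 0, 0, 150, 140 → max 150
Smallest max regret = 150 → E.

maximin → B; minimax regret → E (disagree)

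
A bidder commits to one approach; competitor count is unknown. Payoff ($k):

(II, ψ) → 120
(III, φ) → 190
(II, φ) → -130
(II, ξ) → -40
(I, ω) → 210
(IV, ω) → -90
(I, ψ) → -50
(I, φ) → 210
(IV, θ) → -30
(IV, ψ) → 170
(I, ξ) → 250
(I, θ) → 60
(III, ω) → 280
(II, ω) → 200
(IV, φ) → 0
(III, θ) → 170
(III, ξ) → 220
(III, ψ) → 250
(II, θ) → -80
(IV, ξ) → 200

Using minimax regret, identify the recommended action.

Column bests: θ=170, φ=210, ψ=250, ω=280, ξ=250.
I regrets: 110, 0, 300, 70, 0 → max 300
II regrets: 250, 340, 130, 80, 290 → max 340
III regrets: 0, 20, 0, 0, 30 → max 30
IV regrets: 200, 210, 80, 370, 50 → max 370
Smallest max regret = 30 → III.

III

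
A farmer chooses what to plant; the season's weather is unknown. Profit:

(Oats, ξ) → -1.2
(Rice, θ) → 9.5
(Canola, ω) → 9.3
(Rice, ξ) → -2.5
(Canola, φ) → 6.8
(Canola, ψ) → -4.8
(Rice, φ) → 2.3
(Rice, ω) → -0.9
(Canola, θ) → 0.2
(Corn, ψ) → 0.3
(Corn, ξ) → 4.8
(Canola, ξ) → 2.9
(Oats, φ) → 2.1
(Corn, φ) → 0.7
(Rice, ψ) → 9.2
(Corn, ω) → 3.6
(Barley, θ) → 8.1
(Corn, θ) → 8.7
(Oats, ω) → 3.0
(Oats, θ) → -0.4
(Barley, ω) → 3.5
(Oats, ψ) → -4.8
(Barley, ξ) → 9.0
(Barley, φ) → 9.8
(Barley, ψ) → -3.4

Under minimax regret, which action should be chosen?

Corn

Column bests: θ=9.5, φ=9.8, ψ=9.2, ω=9.3, ξ=9.0.
Oats regrets: 9.9, 7.7, 14.0, 6.3, 10.2 → max 14.0
Canola regrets: 9.3, 3.0, 14.0, 0.0, 6.1 → max 14.0
Barley regrets: 1.4, 0.0, 12.6, 5.8, 0.0 → max 12.6
Corn regrets: 0.8, 9.1, 8.9, 5.7, 4.2 → max 9.1
Rice regrets: 0.0, 7.5, 0.0, 10.2, 11.5 → max 11.5
Smallest max regret = 9.1 → Corn.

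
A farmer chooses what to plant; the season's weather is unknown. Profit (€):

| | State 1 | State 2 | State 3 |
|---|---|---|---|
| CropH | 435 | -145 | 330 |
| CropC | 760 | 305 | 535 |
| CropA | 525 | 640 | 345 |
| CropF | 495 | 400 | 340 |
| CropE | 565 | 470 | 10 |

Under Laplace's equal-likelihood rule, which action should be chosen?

CropC

Row averages: CropH=620/3, CropC=1600/3, CropA=1510/3, CropF=1235/3, CropE=1045/3
Highest average = 1600/3 → CropC.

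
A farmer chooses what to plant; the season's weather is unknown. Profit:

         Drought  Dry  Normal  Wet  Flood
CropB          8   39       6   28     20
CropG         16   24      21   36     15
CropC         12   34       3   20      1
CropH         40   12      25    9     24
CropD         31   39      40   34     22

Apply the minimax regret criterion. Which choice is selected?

Column bests: Drought=40, Dry=39, Normal=40, Wet=36, Flood=24.
CropB regrets: 32, 0, 34, 8, 4 → max 34
CropG regrets: 24, 15, 19, 0, 9 → max 24
CropC regrets: 28, 5, 37, 16, 23 → max 37
CropH regrets: 0, 27, 15, 27, 0 → max 27
CropD regrets: 9, 0, 0, 2, 2 → max 9
Smallest max regret = 9 → CropD.

CropD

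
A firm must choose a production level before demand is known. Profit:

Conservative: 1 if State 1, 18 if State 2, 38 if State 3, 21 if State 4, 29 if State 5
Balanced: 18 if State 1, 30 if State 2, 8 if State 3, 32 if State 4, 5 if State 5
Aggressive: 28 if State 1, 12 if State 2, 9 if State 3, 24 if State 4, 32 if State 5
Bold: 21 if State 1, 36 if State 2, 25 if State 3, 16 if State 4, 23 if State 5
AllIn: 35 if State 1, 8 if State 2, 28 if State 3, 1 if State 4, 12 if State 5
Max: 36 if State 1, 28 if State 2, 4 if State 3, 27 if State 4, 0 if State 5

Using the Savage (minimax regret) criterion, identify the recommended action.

Column bests: State 1=36, State 2=36, State 3=38, State 4=32, State 5=32.
Conservative regrets: 35, 18, 0, 11, 3 → max 35
Balanced regrets: 18, 6, 30, 0, 27 → max 30
Aggressive regrets: 8, 24, 29, 8, 0 → max 29
Bold regrets: 15, 0, 13, 16, 9 → max 16
AllIn regrets: 1, 28, 10, 31, 20 → max 31
Max regrets: 0, 8, 34, 5, 32 → max 34
Smallest max regret = 16 → Bold.

Bold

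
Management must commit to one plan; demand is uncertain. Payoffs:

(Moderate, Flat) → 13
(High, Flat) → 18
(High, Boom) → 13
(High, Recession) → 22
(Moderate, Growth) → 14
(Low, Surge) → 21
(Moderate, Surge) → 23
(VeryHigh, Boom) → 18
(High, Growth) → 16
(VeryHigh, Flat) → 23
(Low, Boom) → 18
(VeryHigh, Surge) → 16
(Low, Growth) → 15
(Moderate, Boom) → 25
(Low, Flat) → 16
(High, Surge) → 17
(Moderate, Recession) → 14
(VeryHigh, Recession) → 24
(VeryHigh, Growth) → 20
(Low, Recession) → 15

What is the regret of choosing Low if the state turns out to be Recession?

9

Best payoff under Recession is 24.
Regret = 24 − 15 = 9.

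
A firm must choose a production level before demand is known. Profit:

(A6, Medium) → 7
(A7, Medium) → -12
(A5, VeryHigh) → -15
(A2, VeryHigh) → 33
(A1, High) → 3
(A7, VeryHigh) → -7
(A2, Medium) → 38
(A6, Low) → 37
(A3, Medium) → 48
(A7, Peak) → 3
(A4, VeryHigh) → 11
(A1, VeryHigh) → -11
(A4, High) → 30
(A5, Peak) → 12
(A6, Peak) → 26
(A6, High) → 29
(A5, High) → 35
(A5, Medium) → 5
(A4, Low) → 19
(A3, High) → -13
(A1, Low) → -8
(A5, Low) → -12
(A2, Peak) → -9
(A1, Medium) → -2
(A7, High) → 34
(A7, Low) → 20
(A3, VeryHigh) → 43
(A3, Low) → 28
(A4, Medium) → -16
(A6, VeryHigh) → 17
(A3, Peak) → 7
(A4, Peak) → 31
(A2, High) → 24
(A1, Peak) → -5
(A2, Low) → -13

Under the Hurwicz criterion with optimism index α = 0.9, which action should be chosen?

A1: 0.9·3 + 0.1·(-11) = 1.6
A2: 0.9·38 + 0.1·(-13) = 32.9
A3: 0.9·48 + 0.1·(-13) = 41.9
A4: 0.9·31 + 0.1·(-16) = 26.3
A5: 0.9·35 + 0.1·(-15) = 30
A6: 0.9·37 + 0.1·7 = 34
A7: 0.9·34 + 0.1·(-12) = 29.4
Highest Hurwicz score = 41.9 → A3.

A3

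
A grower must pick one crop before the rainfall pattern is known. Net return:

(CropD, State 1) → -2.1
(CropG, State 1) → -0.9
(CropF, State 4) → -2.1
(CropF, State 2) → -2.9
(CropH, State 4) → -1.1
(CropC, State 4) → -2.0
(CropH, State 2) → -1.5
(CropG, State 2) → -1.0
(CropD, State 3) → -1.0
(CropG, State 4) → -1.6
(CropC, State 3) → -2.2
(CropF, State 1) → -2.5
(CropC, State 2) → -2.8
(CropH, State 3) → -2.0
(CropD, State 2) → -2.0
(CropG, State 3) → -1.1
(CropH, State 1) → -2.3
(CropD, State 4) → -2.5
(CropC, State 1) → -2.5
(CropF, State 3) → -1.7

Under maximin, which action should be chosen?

CropG

Row minima: CropD=-2.5, CropH=-2.3, CropC=-2.8, CropG=-1.6, CropF=-2.9
Best worst-case = -1.6 → CropG.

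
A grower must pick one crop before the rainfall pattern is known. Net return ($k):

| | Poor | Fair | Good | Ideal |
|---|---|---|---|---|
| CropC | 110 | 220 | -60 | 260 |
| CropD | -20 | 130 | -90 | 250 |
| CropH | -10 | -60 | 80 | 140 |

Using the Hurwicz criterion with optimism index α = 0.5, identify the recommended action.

CropC

CropC: 0.5·260 + 0.5·(-60) = 100
CropD: 0.5·250 + 0.5·(-90) = 80
CropH: 0.5·140 + 0.5·(-60) = 40
Highest Hurwicz score = 100 → CropC.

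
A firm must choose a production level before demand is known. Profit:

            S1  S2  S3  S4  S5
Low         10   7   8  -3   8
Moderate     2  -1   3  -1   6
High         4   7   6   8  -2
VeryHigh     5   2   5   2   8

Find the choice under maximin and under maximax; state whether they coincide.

maximin → VeryHigh; maximax → Low (disagree)

Row minima: Low=-3, Moderate=-1, High=-2, VeryHigh=2
Best worst-case = 2 → VeryHigh.
Row maxima: Low=10, Moderate=6, High=8, VeryHigh=8
Best best-case = 10 → Low.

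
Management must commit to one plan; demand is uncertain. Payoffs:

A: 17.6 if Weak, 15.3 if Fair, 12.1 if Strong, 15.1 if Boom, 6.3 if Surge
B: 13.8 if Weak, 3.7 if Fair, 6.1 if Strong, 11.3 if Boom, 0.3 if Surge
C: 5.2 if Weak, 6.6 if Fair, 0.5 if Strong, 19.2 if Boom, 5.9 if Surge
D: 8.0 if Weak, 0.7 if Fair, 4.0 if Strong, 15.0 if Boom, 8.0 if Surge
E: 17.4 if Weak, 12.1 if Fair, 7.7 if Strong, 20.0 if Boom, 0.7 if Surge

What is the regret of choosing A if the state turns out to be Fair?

0.0

Best payoff under Fair is 15.3.
Regret = 15.3 − 15.3 = 0.0.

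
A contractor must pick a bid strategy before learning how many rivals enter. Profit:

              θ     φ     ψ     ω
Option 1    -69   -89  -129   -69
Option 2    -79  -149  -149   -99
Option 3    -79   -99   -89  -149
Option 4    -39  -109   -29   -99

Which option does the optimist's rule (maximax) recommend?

Option 4

Row maxima: Option 1=-69, Option 2=-79, Option 3=-79, Option 4=-29
Best best-case = -29 → Option 4.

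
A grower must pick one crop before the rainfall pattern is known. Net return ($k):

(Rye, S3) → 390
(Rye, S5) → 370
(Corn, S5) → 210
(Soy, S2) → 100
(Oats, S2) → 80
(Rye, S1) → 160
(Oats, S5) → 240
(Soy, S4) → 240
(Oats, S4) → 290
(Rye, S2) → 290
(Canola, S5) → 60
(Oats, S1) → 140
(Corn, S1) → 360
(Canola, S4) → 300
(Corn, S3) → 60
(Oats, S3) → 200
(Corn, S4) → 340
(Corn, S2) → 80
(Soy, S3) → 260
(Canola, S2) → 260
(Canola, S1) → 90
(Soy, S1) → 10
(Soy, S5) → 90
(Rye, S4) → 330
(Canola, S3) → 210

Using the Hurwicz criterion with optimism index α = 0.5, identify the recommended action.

Rye: 0.5·390 + 0.5·160 = 275
Oats: 0.5·290 + 0.5·80 = 185
Canola: 0.5·300 + 0.5·60 = 180
Corn: 0.5·360 + 0.5·60 = 210
Soy: 0.5·260 + 0.5·10 = 135
Highest Hurwicz score = 275 → Rye.

Rye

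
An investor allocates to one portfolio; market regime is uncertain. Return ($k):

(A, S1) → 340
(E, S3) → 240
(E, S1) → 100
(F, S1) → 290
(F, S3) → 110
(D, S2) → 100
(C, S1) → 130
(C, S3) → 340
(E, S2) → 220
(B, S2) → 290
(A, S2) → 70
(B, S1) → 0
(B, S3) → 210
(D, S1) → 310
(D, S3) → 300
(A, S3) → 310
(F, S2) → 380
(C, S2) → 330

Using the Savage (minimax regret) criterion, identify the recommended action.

C

Column bests: S1=340, S2=380, S3=340.
A regrets: 0, 310, 30 → max 310
B regrets: 340, 90, 130 → max 340
C regrets: 210, 50, 0 → max 210
D regrets: 30, 280, 40 → max 280
E regrets: 240, 160, 100 → max 240
F regrets: 50, 0, 230 → max 230
Smallest max regret = 210 → C.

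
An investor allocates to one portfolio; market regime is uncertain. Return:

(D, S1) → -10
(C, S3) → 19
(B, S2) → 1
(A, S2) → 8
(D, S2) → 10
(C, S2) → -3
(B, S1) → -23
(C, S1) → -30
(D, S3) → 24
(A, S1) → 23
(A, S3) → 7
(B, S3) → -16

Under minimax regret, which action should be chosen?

Column bests: S1=23, S2=10, S3=24.
A regrets: 0, 2, 17 → max 17
B regrets: 46, 9, 40 → max 46
C regrets: 53, 13, 5 → max 53
D regrets: 33, 0, 0 → max 33
Smallest max regret = 17 → A.

A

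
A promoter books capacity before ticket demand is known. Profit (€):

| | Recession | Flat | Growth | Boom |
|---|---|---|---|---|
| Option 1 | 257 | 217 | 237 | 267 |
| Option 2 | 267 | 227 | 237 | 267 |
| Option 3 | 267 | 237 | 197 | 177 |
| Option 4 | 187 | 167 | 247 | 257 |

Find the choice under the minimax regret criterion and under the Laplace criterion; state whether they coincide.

Column bests: Recession=267, Flat=237, Growth=247, Boom=267.
Option 1 regrets: 10, 20, 10, 0 → max 20
Option 2 regrets: 0, 10, 10, 0 → max 10
Option 3 regrets: 0, 0, 50, 90 → max 90
Option 4 regrets: 80, 70, 0, 10 → max 80
Smallest max regret = 10 → Option 2.
Row averages: Option 1=244.5, Option 2=249.5, Option 3=219.5, Option 4=214.5
Highest average = 249.5 → Option 2.

minimax regret → Option 2; laplace → Option 2 (agree)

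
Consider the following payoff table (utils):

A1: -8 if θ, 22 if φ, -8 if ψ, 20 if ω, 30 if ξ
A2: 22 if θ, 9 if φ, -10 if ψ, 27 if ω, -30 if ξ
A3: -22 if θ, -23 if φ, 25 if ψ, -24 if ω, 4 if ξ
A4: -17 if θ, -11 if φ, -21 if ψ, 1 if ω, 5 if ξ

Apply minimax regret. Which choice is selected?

A1

Column bests: θ=22, φ=22, ψ=25, ω=27, ξ=30.
A1 regrets: 30, 0, 33, 7, 0 → max 33
A2 regrets: 0, 13, 35, 0, 60 → max 60
A3 regrets: 44, 45, 0, 51, 26 → max 51
A4 regrets: 39, 33, 46, 26, 25 → max 46
Smallest max regret = 33 → A1.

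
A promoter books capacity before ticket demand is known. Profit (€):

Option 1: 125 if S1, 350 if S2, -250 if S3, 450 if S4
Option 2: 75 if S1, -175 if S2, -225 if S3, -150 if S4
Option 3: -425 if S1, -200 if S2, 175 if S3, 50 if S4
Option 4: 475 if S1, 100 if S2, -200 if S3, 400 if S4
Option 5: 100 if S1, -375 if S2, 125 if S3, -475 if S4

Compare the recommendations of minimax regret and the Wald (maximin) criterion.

minimax regret → Option 4; maximin → Option 4 (agree)

Column bests: S1=475, S2=350, S3=175, S4=450.
Option 1 regrets: 350, 0, 425, 0 → max 425
Option 2 regrets: 400, 525, 400, 600 → max 600
Option 3 regrets: 900, 550, 0, 400 → max 900
Option 4 regrets: 0, 250, 375, 50 → max 375
Option 5 regrets: 375, 725, 50, 925 → max 925
Smallest max regret = 375 → Option 4.
Row minima: Option 1=-250, Option 2=-225, Option 3=-425, Option 4=-200, Option 5=-475
Best worst-case = -200 → Option 4.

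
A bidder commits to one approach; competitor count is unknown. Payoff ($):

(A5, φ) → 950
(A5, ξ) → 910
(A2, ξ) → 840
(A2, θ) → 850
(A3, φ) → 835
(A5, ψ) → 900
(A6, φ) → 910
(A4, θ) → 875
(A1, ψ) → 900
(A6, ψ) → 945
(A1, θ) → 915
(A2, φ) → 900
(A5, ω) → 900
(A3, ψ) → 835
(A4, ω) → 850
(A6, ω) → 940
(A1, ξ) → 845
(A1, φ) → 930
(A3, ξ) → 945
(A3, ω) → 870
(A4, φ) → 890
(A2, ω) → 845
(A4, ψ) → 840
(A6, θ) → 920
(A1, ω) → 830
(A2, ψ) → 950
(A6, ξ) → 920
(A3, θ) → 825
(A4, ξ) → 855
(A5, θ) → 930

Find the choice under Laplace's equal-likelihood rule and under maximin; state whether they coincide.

Row averages: A1=884, A2=877, A3=862, A4=862, A5=918, A6=927
Highest average = 927 → A6.
Row minima: A1=830, A2=840, A3=825, A4=840, A5=900, A6=910
Best worst-case = 910 → A6.

laplace → A6; maximin → A6 (agree)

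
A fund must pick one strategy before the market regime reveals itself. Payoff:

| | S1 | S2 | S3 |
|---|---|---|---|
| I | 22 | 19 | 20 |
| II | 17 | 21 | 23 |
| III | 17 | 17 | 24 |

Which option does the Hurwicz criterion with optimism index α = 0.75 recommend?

III

I: 0.75·22 + 0.25·19 = 21.25
II: 0.75·23 + 0.25·17 = 21.5
III: 0.75·24 + 0.25·17 = 22.25
Highest Hurwicz score = 22.25 → III.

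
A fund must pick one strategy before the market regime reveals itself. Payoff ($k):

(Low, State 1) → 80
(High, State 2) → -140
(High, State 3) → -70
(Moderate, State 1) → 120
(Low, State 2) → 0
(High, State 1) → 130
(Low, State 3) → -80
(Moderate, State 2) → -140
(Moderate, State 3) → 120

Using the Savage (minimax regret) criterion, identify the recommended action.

Moderate

Column bests: State 1=130, State 2=0, State 3=120.
Low regrets: 50, 0, 200 → max 200
Moderate regrets: 10, 140, 0 → max 140
High regrets: 0, 140, 190 → max 190
Smallest max regret = 140 → Moderate.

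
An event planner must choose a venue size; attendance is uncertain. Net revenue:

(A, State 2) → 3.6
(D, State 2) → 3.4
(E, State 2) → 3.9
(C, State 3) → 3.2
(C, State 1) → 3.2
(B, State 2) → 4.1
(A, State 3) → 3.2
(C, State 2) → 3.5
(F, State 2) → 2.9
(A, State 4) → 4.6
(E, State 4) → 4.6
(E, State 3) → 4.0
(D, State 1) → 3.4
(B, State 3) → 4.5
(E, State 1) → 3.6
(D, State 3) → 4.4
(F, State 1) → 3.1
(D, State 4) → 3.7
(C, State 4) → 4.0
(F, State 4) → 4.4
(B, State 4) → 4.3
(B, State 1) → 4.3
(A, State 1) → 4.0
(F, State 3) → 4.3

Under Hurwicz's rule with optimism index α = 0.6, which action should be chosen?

A: 0.6·4.6 + 0.4·3.2 = 4.04
B: 0.6·4.5 + 0.4·4.1 = 4.34
C: 0.6·4.0 + 0.4·3.2 = 3.68
D: 0.6·4.4 + 0.4·3.4 = 4
E: 0.6·4.6 + 0.4·3.6 = 4.2
F: 0.6·4.4 + 0.4·2.9 = 3.8
Highest Hurwicz score = 4.34 → B.

B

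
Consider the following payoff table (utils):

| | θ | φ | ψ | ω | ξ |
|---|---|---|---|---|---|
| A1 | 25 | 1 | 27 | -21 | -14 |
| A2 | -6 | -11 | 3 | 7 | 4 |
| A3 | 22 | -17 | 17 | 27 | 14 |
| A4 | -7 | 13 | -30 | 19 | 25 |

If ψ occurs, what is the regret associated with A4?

57

Best payoff under ψ is 27.
Regret = 27 − (-30) = 57.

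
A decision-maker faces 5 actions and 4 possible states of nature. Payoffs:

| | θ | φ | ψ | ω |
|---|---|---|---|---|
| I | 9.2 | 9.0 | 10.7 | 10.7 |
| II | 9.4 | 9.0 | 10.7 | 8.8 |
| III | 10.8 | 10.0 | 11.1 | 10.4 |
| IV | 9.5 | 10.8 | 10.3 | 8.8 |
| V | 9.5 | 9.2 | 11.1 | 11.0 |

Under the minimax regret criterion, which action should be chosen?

III

Column bests: θ=10.8, φ=10.8, ψ=11.1, ω=11.0.
I regrets: 1.6, 1.8, 0.4, 0.3 → max 1.8
II regrets: 1.4, 1.8, 0.4, 2.2 → max 2.2
III regrets: 0.0, 0.8, 0.0, 0.6 → max 0.8
IV regrets: 1.3, 0.0, 0.8, 2.2 → max 2.2
V regrets: 1.3, 1.6, 0.0, 0.0 → max 1.6
Smallest max regret = 0.8 → III.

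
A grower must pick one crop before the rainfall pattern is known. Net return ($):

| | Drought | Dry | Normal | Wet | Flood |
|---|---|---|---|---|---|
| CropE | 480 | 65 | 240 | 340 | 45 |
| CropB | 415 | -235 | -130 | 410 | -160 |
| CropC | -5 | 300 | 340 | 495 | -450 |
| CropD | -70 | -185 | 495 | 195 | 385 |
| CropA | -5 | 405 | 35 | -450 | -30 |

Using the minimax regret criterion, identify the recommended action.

CropE

Column bests: Drought=480, Dry=405, Normal=495, Wet=495, Flood=385.
CropE regrets: 0, 340, 255, 155, 340 → max 340
CropB regrets: 65, 640, 625, 85, 545 → max 640
CropC regrets: 485, 105, 155, 0, 835 → max 835
CropD regrets: 550, 590, 0, 300, 0 → max 590
CropA regrets: 485, 0, 460, 945, 415 → max 945
Smallest max regret = 340 → CropE.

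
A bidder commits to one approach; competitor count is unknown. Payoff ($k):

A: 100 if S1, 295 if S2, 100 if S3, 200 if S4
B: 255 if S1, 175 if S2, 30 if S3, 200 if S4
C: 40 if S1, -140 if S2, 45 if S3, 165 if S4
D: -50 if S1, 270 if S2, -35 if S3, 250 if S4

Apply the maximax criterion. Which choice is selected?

Row maxima: A=295, B=255, C=165, D=270
Best best-case = 295 → A.

A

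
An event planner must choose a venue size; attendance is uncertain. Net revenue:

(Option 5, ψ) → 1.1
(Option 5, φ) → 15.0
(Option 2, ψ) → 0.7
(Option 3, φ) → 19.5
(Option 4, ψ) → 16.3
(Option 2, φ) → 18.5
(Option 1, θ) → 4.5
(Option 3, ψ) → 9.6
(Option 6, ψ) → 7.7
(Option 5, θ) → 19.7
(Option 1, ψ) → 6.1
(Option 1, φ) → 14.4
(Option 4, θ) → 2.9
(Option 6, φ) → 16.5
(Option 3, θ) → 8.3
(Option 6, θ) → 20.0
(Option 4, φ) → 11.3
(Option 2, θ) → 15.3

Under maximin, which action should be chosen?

Row minima: Option 1=4.5, Option 2=0.7, Option 3=8.3, Option 4=2.9, Option 5=1.1, Option 6=7.7
Best worst-case = 8.3 → Option 3.

Option 3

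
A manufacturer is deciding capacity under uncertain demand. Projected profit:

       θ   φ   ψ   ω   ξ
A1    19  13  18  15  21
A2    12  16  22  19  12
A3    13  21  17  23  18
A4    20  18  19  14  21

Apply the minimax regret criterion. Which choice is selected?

A3

Column bests: θ=20, φ=21, ψ=22, ω=23, ξ=21.
A1 regrets: 1, 8, 4, 8, 0 → max 8
A2 regrets: 8, 5, 0, 4, 9 → max 9
A3 regrets: 7, 0, 5, 0, 3 → max 7
A4 regrets: 0, 3, 3, 9, 0 → max 9
Smallest max regret = 7 → A3.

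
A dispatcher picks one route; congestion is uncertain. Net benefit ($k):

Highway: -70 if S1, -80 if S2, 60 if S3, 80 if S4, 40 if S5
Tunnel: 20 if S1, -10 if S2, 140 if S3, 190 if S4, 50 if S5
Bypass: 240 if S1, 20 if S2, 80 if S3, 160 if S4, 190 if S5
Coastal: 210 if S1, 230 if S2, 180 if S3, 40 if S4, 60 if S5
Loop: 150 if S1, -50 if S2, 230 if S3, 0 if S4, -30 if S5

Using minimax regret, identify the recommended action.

Column bests: S1=240, S2=230, S3=230, S4=190, S5=190.
Highway regrets: 310, 310, 170, 110, 150 → max 310
Tunnel regrets: 220, 240, 90, 0, 140 → max 240
Bypass regrets: 0, 210, 150, 30, 0 → max 210
Coastal regrets: 30, 0, 50, 150, 130 → max 150
Loop regrets: 90, 280, 0, 190, 220 → max 280
Smallest max regret = 150 → Coastal.

Coastal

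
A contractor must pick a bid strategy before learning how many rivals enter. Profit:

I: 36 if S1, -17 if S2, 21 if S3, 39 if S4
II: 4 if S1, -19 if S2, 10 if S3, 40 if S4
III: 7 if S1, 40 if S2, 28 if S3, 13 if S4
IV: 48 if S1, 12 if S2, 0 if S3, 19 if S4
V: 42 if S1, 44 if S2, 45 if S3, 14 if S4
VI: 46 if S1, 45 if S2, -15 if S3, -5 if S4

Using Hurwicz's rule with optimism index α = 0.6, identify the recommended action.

V

I: 0.6·39 + 0.4·(-17) = 16.6
II: 0.6·40 + 0.4·(-19) = 16.4
III: 0.6·40 + 0.4·7 = 26.8
IV: 0.6·48 + 0.4·0 = 28.8
V: 0.6·45 + 0.4·14 = 32.6
VI: 0.6·46 + 0.4·(-15) = 21.6
Highest Hurwicz score = 32.6 → V.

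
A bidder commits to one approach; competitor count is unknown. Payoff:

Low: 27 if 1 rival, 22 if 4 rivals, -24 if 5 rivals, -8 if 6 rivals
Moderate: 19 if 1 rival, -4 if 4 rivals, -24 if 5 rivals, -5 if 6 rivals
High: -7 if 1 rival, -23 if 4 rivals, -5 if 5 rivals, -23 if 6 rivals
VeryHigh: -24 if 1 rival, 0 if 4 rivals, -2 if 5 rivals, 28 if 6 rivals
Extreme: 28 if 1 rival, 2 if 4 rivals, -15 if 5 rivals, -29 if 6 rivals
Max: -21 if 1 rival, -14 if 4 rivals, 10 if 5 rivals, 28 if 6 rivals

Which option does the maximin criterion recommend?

Max

Row minima: Low=-24, Moderate=-24, High=-23, VeryHigh=-24, Extreme=-29, Max=-21
Best worst-case = -21 → Max.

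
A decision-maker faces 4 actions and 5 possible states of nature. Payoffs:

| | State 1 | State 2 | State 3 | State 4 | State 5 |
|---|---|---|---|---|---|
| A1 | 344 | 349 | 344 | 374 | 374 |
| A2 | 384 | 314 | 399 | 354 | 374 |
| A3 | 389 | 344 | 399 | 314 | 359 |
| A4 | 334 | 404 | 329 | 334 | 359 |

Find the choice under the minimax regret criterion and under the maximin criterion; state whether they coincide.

minimax regret → A1; maximin → A1 (agree)

Column bests: State 1=389, State 2=404, State 3=399, State 4=374, State 5=374.
A1 regrets: 45, 55, 55, 0, 0 → max 55
A2 regrets: 5, 90, 0, 20, 0 → max 90
A3 regrets: 0, 60, 0, 60, 15 → max 60
A4 regrets: 55, 0, 70, 40, 15 → max 70
Smallest max regret = 55 → A1.
Row minima: A1=344, A2=314, A3=314, A4=329
Best worst-case = 344 → A1.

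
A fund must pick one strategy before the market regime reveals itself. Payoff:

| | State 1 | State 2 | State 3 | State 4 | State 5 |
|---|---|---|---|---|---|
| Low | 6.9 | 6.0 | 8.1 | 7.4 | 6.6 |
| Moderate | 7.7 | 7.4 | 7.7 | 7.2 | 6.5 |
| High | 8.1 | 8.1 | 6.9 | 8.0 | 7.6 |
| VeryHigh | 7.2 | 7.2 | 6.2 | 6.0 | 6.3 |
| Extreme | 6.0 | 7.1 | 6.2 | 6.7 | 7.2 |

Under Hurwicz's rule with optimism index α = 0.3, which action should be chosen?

Low: 0.3·8.1 + 0.7·6.0 = 6.63
Moderate: 0.3·7.7 + 0.7·6.5 = 6.86
High: 0.3·8.1 + 0.7·6.9 = 7.26
VeryHigh: 0.3·7.2 + 0.7·6.0 = 6.36
Extreme: 0.3·7.2 + 0.7·6.0 = 6.36
Highest Hurwicz score = 7.26 → High.

High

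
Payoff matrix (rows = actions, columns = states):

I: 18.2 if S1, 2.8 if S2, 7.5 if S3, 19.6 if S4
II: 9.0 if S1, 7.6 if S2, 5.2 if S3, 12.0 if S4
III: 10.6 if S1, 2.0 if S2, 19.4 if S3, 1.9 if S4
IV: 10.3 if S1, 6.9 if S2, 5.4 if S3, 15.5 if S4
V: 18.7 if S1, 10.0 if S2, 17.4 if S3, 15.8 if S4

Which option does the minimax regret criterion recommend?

V

Column bests: S1=18.7, S2=10.0, S3=19.4, S4=19.6.
I regrets: 0.5, 7.2, 11.9, 0.0 → max 11.9
II regrets: 9.7, 2.4, 14.2, 7.6 → max 14.2
III regrets: 8.1, 8.0, 0.0, 17.7 → max 17.7
IV regrets: 8.4, 3.1, 14.0, 4.1 → max 14.0
V regrets: 0.0, 0.0, 2.0, 3.8 → max 3.8
Smallest max regret = 3.8 → V.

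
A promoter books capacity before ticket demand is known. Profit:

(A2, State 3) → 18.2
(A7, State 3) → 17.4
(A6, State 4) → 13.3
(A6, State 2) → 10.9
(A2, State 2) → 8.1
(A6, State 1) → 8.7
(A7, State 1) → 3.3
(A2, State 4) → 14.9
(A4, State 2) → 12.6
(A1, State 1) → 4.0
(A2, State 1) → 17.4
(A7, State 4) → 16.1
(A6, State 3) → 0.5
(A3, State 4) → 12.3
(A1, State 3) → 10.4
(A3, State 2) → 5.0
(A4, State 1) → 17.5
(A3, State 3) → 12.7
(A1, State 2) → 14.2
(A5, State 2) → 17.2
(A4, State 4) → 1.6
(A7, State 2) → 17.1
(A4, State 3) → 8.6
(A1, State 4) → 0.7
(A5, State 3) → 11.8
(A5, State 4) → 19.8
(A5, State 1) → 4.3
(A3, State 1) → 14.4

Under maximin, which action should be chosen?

A2

Row minima: A1=0.7, A2=8.1, A3=5.0, A4=1.6, A5=4.3, A6=0.5, A7=3.3
Best worst-case = 8.1 → A2.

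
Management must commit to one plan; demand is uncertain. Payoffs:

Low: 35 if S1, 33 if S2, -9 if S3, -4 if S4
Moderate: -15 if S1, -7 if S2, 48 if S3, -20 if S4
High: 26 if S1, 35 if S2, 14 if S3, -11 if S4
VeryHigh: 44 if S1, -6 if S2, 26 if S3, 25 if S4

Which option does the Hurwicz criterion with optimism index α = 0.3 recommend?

Low: 0.3·35 + 0.7·(-9) = 4.2
Moderate: 0.3·48 + 0.7·(-20) = 0.4
High: 0.3·35 + 0.7·(-11) = 2.8
VeryHigh: 0.3·44 + 0.7·(-6) = 9
Highest Hurwicz score = 9 → VeryHigh.

VeryHigh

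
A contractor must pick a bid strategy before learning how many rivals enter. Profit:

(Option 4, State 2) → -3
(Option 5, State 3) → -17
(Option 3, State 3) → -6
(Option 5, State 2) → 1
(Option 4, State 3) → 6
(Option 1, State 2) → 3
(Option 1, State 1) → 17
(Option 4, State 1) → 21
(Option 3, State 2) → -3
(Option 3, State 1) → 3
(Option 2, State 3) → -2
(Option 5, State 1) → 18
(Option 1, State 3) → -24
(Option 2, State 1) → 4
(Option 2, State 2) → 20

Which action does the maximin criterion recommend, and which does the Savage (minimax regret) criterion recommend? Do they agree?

maximin → Option 2; minimax regret → Option 2 (agree)

Row minima: Option 1=-24, Option 2=-2, Option 3=-6, Option 4=-3, Option 5=-17
Best worst-case = -2 → Option 2.
Column bests: State 1=21, State 2=20, State 3=6.
Option 1 regrets: 4, 17, 30 → max 30
Option 2 regrets: 17, 0, 8 → max 17
Option 3 regrets: 18, 23, 12 → max 23
Option 4 regrets: 0, 23, 0 → max 23
Option 5 regrets: 3, 19, 23 → max 23
Smallest max regret = 17 → Option 2.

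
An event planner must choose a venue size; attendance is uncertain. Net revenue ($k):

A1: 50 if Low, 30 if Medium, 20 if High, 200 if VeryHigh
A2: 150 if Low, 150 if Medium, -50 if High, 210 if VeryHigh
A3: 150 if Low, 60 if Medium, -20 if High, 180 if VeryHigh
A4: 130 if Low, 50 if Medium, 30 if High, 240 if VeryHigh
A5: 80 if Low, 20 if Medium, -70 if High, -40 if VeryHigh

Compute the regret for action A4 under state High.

Best payoff under High is 30.
Regret = 30 − 30 = 0.

0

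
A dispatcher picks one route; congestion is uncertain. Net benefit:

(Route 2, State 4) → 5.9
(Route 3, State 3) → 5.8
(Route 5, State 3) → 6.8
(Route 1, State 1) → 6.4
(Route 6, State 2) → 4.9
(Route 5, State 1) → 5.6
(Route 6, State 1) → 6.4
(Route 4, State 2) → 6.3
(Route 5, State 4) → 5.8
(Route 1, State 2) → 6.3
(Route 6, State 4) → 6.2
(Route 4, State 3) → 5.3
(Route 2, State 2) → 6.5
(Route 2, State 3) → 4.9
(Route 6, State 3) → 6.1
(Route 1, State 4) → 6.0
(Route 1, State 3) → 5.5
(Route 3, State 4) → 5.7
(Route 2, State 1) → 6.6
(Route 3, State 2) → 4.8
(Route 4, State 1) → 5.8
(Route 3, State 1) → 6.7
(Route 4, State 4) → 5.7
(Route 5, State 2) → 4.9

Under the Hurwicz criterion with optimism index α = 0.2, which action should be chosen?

Route 1: 0.2·6.4 + 0.8·5.5 = 5.68
Route 2: 0.2·6.6 + 0.8·4.9 = 5.24
Route 3: 0.2·6.7 + 0.8·4.8 = 5.18
Route 4: 0.2·6.3 + 0.8·5.3 = 5.5
Route 5: 0.2·6.8 + 0.8·4.9 = 5.28
Route 6: 0.2·6.4 + 0.8·4.9 = 5.2
Highest Hurwicz score = 5.68 → Route 1.

Route 1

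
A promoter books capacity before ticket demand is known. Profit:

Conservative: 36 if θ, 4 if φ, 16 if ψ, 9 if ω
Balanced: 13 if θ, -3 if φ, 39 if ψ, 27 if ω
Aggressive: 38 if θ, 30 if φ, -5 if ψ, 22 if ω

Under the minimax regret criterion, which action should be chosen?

Conservative

Column bests: θ=38, φ=30, ψ=39, ω=27.
Conservative regrets: 2, 26, 23, 18 → max 26
Balanced regrets: 25, 33, 0, 0 → max 33
Aggressive regrets: 0, 0, 44, 5 → max 44
Smallest max regret = 26 → Conservative.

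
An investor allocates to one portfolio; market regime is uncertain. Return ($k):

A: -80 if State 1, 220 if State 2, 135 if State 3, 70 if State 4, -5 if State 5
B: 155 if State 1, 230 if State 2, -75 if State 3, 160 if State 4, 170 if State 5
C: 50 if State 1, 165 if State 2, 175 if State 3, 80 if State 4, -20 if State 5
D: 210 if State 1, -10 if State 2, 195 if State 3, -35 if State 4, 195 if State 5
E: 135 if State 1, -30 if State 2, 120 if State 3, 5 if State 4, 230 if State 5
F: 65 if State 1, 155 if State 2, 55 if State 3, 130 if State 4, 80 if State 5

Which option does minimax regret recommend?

Column bests: State 1=210, State 2=230, State 3=195, State 4=160, State 5=230.
A regrets: 290, 10, 60, 90, 235 → max 290
B regrets: 55, 0, 270, 0, 60 → max 270
C regrets: 160, 65, 20, 80, 250 → max 250
D regrets: 0, 240, 0, 195, 35 → max 240
E regrets: 75, 260, 75, 155, 0 → max 260
F regrets: 145, 75, 140, 30, 150 → max 150
Smallest max regret = 150 → F.

F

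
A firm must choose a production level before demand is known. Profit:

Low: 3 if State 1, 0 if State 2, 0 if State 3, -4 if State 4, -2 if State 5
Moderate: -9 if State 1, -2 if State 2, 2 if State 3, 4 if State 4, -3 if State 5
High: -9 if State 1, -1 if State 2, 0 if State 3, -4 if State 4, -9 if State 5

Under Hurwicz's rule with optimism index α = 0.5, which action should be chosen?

Low: 0.5·3 + 0.5·(-4) = -0.5
Moderate: 0.5·4 + 0.5·(-9) = -2.5
High: 0.5·0 + 0.5·(-9) = -4.5
Highest Hurwicz score = -0.5 → Low.

Low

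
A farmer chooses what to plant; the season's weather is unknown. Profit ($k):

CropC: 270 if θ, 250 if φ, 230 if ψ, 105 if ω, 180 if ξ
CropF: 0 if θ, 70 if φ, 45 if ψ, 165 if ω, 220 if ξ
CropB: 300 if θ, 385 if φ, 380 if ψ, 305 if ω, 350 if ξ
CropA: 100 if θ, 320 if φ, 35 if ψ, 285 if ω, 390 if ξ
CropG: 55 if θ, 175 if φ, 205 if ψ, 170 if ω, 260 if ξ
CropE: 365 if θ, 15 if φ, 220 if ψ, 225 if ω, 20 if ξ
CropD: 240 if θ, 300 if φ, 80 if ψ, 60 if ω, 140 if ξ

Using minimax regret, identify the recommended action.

CropB

Column bests: θ=365, φ=385, ψ=380, ω=305, ξ=390.
CropC regrets: 95, 135, 150, 200, 210 → max 210
CropF regrets: 365, 315, 335, 140, 170 → max 365
CropB regrets: 65, 0, 0, 0, 40 → max 65
CropA regrets: 265, 65, 345, 20, 0 → max 345
CropG regrets: 310, 210, 175, 135, 130 → max 310
CropE regrets: 0, 370, 160, 80, 370 → max 370
CropD regrets: 125, 85, 300, 245, 250 → max 300
Smallest max regret = 65 → CropB.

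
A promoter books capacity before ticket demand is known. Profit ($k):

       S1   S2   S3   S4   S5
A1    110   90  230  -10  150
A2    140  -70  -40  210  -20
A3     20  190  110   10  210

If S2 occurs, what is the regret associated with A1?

Best payoff under S2 is 190.
Regret = 190 − 90 = 100.

100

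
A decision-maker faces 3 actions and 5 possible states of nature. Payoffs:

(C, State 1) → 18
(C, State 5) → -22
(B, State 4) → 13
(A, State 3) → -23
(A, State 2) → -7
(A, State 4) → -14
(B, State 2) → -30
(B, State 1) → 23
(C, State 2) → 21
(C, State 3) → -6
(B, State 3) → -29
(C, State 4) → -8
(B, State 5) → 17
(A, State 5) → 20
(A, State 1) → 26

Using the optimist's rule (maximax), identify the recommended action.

A

Row maxima: A=26, B=23, C=21
Best best-case = 26 → A.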